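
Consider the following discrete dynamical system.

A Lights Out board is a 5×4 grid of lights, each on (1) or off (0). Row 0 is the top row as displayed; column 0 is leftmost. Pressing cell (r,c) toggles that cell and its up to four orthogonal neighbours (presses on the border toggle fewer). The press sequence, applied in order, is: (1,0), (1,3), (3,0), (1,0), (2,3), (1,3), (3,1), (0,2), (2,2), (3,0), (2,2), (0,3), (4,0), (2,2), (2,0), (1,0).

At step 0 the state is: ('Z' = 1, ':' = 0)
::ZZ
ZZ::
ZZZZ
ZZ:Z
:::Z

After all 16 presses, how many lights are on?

k=0  ::ZZ
ZZ::
ZZZZ
ZZ:Z
:::Z
k=1  Z:ZZ
::::
:ZZZ
ZZ:Z
:::Z
k=2  Z:Z:
::ZZ
:ZZ:
ZZ:Z
:::Z
k=3  Z:Z:
::ZZ
ZZZ:
:::Z
Z::Z
k=4  ::Z:
ZZZZ
:ZZ:
:::Z
Z::Z
k=5  ::Z:
ZZZ:
:Z:Z
::::
Z::Z
k=6  ::ZZ
ZZ:Z
:Z::
::::
Z::Z
k=7  ::ZZ
ZZ:Z
::::
ZZZ:
ZZ:Z
k=8  :Z::
ZZZZ
::::
ZZZ:
ZZ:Z
k=9  :Z::
ZZ:Z
:ZZZ
ZZ::
ZZ:Z
k=10  :Z::
ZZ:Z
ZZZZ
::::
:Z:Z
k=11  :Z::
ZZZZ
Z:::
::Z:
:Z:Z
k=12  :ZZZ
ZZZ:
Z:::
::Z:
:Z:Z
k=13  :ZZZ
ZZZ:
Z:::
Z:Z:
Z::Z
k=14  :ZZZ
ZZ::
ZZZZ
Z:::
Z::Z
k=15  :ZZZ
:Z::
::ZZ
::::
Z::Z
k=16  ZZZZ
Z:::
Z:ZZ
::::
Z::Z

10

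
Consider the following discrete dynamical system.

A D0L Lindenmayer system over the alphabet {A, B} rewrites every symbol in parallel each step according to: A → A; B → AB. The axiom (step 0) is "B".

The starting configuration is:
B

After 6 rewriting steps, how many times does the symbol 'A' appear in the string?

0) B
1) AB
2) AAB
3) AAAB
4) AAAAB
5) AAAAAB
6) AAAAAAB

6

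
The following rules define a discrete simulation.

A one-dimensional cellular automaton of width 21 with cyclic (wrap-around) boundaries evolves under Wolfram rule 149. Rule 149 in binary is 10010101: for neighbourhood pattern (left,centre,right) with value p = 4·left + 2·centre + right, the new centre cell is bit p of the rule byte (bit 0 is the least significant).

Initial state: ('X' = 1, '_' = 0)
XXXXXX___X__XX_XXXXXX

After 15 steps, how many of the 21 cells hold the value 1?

[0] XXXXXX___X__XX_XXXXXX
[1] XXXXX_XX_XX_____XXXXX
[2] XXXX_______XXXX__XXXX
[3] XXX_XXXXXX__XX_X__XXX
[4] XX___XXXX_X____XX__XX
[5] X_XX__XX__XXXX___X__X
[6] ____X___X__XX_XX_XX__
[7] XXX_XXX_XX_________XX
[8] XX___X____XXXXXXXX__X
[9] X_XX_XXXX__XXXXXX_X__
[10] X_____XX_X__XXXX__XX_
[11] XXXXX____XX__XX_X____
[12] _XXX_XXX___X____XXXX_
[13] __X___X_XX_XXXX__XX_X
[14] X_XXX_X_____XX_X____X
[15] ___X__XXXXX____XXXX__

10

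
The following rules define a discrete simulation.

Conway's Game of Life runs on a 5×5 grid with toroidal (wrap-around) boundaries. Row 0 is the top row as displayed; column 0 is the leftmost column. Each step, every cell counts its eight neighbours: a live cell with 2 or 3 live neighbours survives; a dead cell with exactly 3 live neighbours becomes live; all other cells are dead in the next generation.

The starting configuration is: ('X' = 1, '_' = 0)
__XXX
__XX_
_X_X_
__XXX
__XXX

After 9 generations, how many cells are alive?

0) __XXX
__XX_
_X_X_
__XXX
__XXX
1) _X___
_X___
_X___
XX___
XX___
2) _XX__
XXX__
_XX__
__X__
__X__
3) X__X_
X__X_
X__X_
__XX_
__XX_
4) _X_X_
XXXX_
_X_X_
_X___
_X___
5) ___XX
X__X_
___XX
XX___
XX___
6) _XXX_
X_X__
_XXX_
_XX__
_XX__
7) X__X_
X___X
X__X_
X____
X____
8) XX___
XX_X_
XX___
XX___
XX___
9) _____
_____
_____
__X_X
__X_X

4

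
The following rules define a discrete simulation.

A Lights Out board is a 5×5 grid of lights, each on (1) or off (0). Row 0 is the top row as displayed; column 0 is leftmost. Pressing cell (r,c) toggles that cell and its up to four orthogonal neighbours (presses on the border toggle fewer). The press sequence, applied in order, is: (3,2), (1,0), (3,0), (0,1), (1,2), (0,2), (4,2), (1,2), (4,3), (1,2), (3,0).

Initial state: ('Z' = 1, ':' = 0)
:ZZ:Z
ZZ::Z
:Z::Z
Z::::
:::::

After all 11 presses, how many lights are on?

gen 0: :ZZ:Z
ZZ::Z
:Z::Z
Z::::
:::::
gen 1: :ZZ:Z
ZZ::Z
:ZZ:Z
ZZZZ:
::Z::
gen 2: ZZZ:Z
::::Z
ZZZ:Z
ZZZZ:
::Z::
gen 3: ZZZ:Z
::::Z
:ZZ:Z
::ZZ:
Z:Z::
gen 4: ::::Z
:Z::Z
:ZZ:Z
::ZZ:
Z:Z::
gen 5: ::Z:Z
::ZZZ
:Z::Z
::ZZ:
Z:Z::
gen 6: :Z:ZZ
:::ZZ
:Z::Z
::ZZ:
Z:Z::
gen 7: :Z:ZZ
:::ZZ
:Z::Z
:::Z:
ZZ:Z:
gen 8: :ZZZZ
:ZZ:Z
:ZZ:Z
:::Z:
ZZ:Z:
gen 9: :ZZZZ
:ZZ:Z
:ZZ:Z
:::::
ZZZ:Z
gen 10: :Z:ZZ
:::ZZ
:Z::Z
:::::
ZZZ:Z
gen 11: :Z:ZZ
:::ZZ
ZZ::Z
ZZ:::
:ZZ:Z

13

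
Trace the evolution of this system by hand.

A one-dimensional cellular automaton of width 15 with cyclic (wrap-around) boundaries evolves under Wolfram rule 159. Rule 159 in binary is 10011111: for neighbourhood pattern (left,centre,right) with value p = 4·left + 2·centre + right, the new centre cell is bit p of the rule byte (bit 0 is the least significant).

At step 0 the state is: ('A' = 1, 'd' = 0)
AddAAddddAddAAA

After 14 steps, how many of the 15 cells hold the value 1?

11

step 0: AddAAddddAddAAA
step 1: dAAAdAAAAAAAAAA
step 2: dAAddAAAAAAAAAd
step 3: AAdAAAAAAAAAAdA
step 4: AddAAAAAAAAAddA
step 5: dAAAAAAAAAAdAAA
step 6: dAAAAAAAAAddAAd
step 7: AAAAAAAAAdAAAdA
step 8: AAAAAAAAddAAddA
step 9: AAAAAAAdAAAdAAA
step 10: AAAAAAddAAddAAA
step 11: AAAAAdAAAdAAAAA
step 12: AAAAddAAddAAAAA
step 13: AAAdAAAdAAAAAAA
step 14: AAddAAddAAAAAAA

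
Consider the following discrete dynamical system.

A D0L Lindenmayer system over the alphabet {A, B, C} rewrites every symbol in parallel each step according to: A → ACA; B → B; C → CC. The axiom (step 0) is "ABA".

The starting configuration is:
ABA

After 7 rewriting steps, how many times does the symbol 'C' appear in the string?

896

[0] ABA
[1] ACABACA
[2] ACACCACABACACCACA
[3] ACACCACACCCCACACCACABACACCACACCCCACACCACA
[4] ACACCACACCCCACACCACACCCCCCCCACACCACACCCCACACCACABACACCACACCCCACACCACACCCCCCCCACACCACACCCCACACCACA
[5] ACACCACACCCCACACCACACCCCCCCCACACCACACCCCACACCACACCCCCCCCCC…CCCCCCCCCCACACCACACCCCACACCACACCCCCCCCACACCACACCCCACACCACA  (len 225)
[6] ACACCACACCCCACACCACACCCCCCCCACACCACACCCCACACCACACCCCCCCCCC…CCCCCCCCCCACACCACACCCCACACCACACCCCCCCCACACCACACCCCACACCACA  (len 513)
[7] ACACCACACCCCACACCACACCCCCCCCACACCACACCCCACACCACACCCCCCCCCC…CCCCCCCCCCACACCACACCCCACACCACACCCCCCCCACACCACACCCCACACCACA  (len 1153)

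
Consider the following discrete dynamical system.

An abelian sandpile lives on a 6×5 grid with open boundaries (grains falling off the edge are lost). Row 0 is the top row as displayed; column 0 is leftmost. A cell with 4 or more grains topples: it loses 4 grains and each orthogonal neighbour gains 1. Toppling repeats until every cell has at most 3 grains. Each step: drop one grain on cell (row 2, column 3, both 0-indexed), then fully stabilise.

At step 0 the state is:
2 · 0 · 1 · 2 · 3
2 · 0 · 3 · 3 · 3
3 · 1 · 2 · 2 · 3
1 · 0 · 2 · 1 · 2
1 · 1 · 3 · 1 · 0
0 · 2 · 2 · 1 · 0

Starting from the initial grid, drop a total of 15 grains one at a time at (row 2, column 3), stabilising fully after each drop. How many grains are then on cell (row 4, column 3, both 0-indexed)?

0

[0] 2 · 0 · 1 · 2 · 3
2 · 0 · 3 · 3 · 3
3 · 1 · 2 · 2 · 3
1 · 0 · 2 · 1 · 2
1 · 1 · 3 · 1 · 0
0 · 2 · 2 · 1 · 0
[1] 2 · 0 · 1 · 2 · 3
2 · 0 · 3 · 3 · 3
3 · 1 · 2 · 3 · 3
1 · 0 · 2 · 1 · 2
1 · 1 · 3 · 1 · 0
0 · 2 · 2 · 1 · 0
[2] 2 · 0 · 3 · 0 · 1
2 · 1 · 1 · 3 · 2
3 · 2 · 0 · 3 · 1
1 · 0 · 3 · 2 · 3
1 · 1 · 3 · 1 · 0
0 · 2 · 2 · 1 · 0
[3] 2 · 0 · 3 · 1 · 1
2 · 1 · 2 · 0 · 3
3 · 2 · 1 · 1 · 2
1 · 0 · 3 · 3 · 3
1 · 1 · 3 · 1 · 0
0 · 2 · 2 · 1 · 0
[4] 2 · 0 · 3 · 1 · 1
2 · 1 · 2 · 0 · 3
3 · 2 · 1 · 2 · 2
1 · 0 · 3 · 3 · 3
1 · 1 · 3 · 1 · 0
0 · 2 · 2 · 1 · 0
[5] 2 · 0 · 3 · 1 · 1
2 · 1 · 2 · 0 · 3
3 · 2 · 1 · 3 · 2
1 · 0 · 3 · 3 · 3
1 · 1 · 3 · 1 · 0
0 · 2 · 2 · 1 · 0
[6] 2 · 0 · 3 · 1 · 2
2 · 1 · 2 · 2 · 0
3 · 2 · 3 · 2 · 1
1 · 1 · 1 · 2 · 1
1 · 2 · 0 · 3 · 1
0 · 2 · 3 · 1 · 0
[7] 2 · 0 · 3 · 1 · 2
2 · 1 · 2 · 2 · 0
3 · 2 · 3 · 3 · 1
1 · 1 · 1 · 2 · 1
1 · 2 · 0 · 3 · 1
0 · 2 · 3 · 1 · 0
[8] 2 · 0 · 3 · 1 · 2
2 · 1 · 3 · 3 · 0
3 · 3 · 0 · 1 · 2
1 · 1 · 2 · 3 · 1
1 · 2 · 0 · 3 · 1
0 · 2 · 3 · 1 · 0
[9] 2 · 0 · 3 · 1 · 2
2 · 1 · 3 · 3 · 0
3 · 3 · 0 · 2 · 2
1 · 1 · 2 · 3 · 1
1 · 2 · 0 · 3 · 1
0 · 2 · 3 · 1 · 0
[10] 2 · 0 · 3 · 1 · 2
2 · 1 · 3 · 3 · 0
3 · 3 · 0 · 3 · 2
1 · 1 · 2 · 3 · 1
1 · 2 · 0 · 3 · 1
0 · 2 · 3 · 1 · 0
[11] 2 · 1 · 0 · 3 · 2
2 · 2 · 1 · 1 · 1
3 · 3 · 2 · 2 · 3
1 · 1 · 3 · 1 · 2
1 · 2 · 1 · 0 · 2
0 · 2 · 3 · 2 · 0
[12] 2 · 1 · 0 · 3 · 2
2 · 2 · 1 · 1 · 1
3 · 3 · 2 · 3 · 3
1 · 1 · 3 · 1 · 2
1 · 2 · 1 · 0 · 2
0 · 2 · 3 · 2 · 0
[13] 2 · 1 · 0 · 3 · 2
2 · 2 · 1 · 2 · 2
3 · 3 · 3 · 1 · 0
1 · 1 · 3 · 2 · 3
1 · 2 · 1 · 0 · 2
0 · 2 · 3 · 2 · 0
[14] 2 · 1 · 0 · 3 · 2
2 · 2 · 1 · 2 · 2
3 · 3 · 3 · 2 · 0
1 · 1 · 3 · 2 · 3
1 · 2 · 1 · 0 · 2
0 · 2 · 3 · 2 · 0
[15] 2 · 1 · 0 · 3 · 2
2 · 2 · 1 · 2 · 2
3 · 3 · 3 · 3 · 0
1 · 1 · 3 · 2 · 3
1 · 2 · 1 · 0 · 2
0 · 2 · 3 · 2 · 0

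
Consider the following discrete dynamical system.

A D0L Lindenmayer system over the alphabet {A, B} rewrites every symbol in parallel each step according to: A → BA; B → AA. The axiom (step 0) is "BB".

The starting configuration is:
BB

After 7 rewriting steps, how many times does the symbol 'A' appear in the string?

172

gen 0: BB
gen 1: AAAA
gen 2: BABABABA
gen 3: AABAAABAAABAAABA
gen 4: BABAAABABABAAABABABAAABABABAAABA
gen 5: AABAAABABABAAABAAABAAABABABAAABAAABAAABABABAAABAAABAAABABABAAABA
gen 6: BABAAABABABAAABAAABAAABABABAAABABABAAABABABAAABAAABAAABABA…BABABAAABAAABAAABABABAAABABABAAABABABAAABAAABAAABABABAAABA  (len 128)
gen 7: AABAAABABABAAABAAABAAABABABAAABABABAAABABABAAABAAABAAABABA…BABABAAABAAABAAABABABAAABABABAAABABABAAABAAABAAABABABAAABA  (len 256)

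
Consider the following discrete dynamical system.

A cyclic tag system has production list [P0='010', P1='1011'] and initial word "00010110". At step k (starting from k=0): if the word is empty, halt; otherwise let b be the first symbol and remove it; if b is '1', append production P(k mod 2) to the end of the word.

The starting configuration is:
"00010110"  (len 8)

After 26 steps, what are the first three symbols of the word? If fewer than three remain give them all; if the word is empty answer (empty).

011

[0] "00010110"  (len 8)
[1] "0010110"  (len 7)
[2] "010110"  (len 6)
[3] "10110"  (len 5)
[4] "01101011"  (len 8)
[5] "1101011"  (len 7)
[6] "1010111011"  (len 10)
[7] "010111011010"  (len 12)
[8] "10111011010"  (len 11)
[9] "0111011010010"  (len 13)
[10] "111011010010"  (len 12)
[11] "11011010010010"  (len 14)
[12] "10110100100101011"  (len 17)
[13] "0110100100101011010"  (len 19)
[14] "110100100101011010"  (len 18)
[15] "10100100101011010010"  (len 20)
[16] "01001001010110100101011"  (len 23)
[17] "1001001010110100101011"  (len 22)
[18] "0010010101101001010111011"  (len 25)
[19] "010010101101001010111011"  (len 24)
[20] "10010101101001010111011"  (len 23)
[21] "0010101101001010111011010"  (len 25)
[22] "010101101001010111011010"  (len 24)
[23] "10101101001010111011010"  (len 23)
[24] "01011010010101110110101011"  (len 26)
[25] "1011010010101110110101011"  (len 25)
[26] "0110100101011101101010111011"  (len 28)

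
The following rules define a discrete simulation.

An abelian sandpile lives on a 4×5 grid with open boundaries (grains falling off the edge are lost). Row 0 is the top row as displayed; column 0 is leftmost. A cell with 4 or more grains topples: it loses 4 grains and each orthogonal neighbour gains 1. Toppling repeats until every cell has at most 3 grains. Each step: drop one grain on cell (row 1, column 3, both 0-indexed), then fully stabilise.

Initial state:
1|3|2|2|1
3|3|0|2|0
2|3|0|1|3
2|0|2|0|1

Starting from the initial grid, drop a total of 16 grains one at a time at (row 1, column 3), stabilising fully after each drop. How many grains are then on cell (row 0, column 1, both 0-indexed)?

1

0) 1|3|2|2|1
3|3|0|2|0
2|3|0|1|3
2|0|2|0|1
1) 1|3|2|2|1
3|3|0|3|0
2|3|0|1|3
2|0|2|0|1
2) 1|3|2|3|1
3|3|1|0|1
2|3|0|2|3
2|0|2|0|1
3) 1|3|2|3|1
3|3|1|1|1
2|3|0|2|3
2|0|2|0|1
4) 1|3|2|3|1
3|3|1|2|1
2|3|0|2|3
2|0|2|0|1
5) 1|3|2|3|1
3|3|1|3|1
2|3|0|2|3
2|0|2|0|1
6) 1|3|3|0|2
3|3|2|1|2
2|3|0|3|3
2|0|2|0|1
7) 1|3|3|0|2
3|3|2|2|2
2|3|0|3|3
2|0|2|0|1
8) 1|3|3|0|2
3|3|2|3|2
2|3|0|3|3
2|0|2|0|1
9) 1|3|3|1|3
3|3|3|2|0
2|3|1|1|1
2|0|2|1|2
10) 1|3|3|1|3
3|3|3|3|0
2|3|1|1|1
2|0|2|1|2
11) 3|1|1|3|3
1|3|2|1|1
0|1|3|2|1
3|1|2|1|2
12) 3|1|1|3|3
1|3|2|2|1
0|1|3|2|1
3|1|2|1|2
13) 3|1|1|3|3
1|3|2|3|1
0|1|3|2|1
3|1|2|1|2
14) 3|1|2|1|0
1|3|3|1|3
0|1|3|3|1
3|1|2|1|2
15) 3|1|2|1|0
1|3|3|2|3
0|1|3|3|1
3|1|2|1|2
16) 3|1|2|1|0
1|3|3|3|3
0|1|3|3|1
3|1|2|1|2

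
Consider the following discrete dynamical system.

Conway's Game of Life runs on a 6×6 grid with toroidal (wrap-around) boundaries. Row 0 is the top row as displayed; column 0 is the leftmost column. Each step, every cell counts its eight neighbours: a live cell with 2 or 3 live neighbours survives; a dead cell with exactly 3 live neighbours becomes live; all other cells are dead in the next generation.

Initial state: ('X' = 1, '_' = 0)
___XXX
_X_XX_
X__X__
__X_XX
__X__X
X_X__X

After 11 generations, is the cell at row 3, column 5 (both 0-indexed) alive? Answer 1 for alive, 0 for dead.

0

0) ___XXX
_X_XX_
X__X__
__X_XX
__X__X
X_X__X
1) _X____
X_____
XX____
XXX_XX
__X___
XXX___
2) __X___
X_____
__X___
__XX_X
______
X_X___
3) ______
_X____
_XXX__
__XX__
_XXX__
_X____
4) ______
_X____
_X_X__
____X_
_X_X__
_X____
5) ______
__X___
__X___
___XX_
__X___
__X___
6) ______
______
__X___
__XX__
__X___
______
7) ______
______
__XX__
_XXX__
__XX__
______
8) ______
______
_X_X__
_X__X_
_X_X__
______
9) ______
______
__X___
XX_XX_
__X___
______
10) ______
______
_XXX__
_X_X__
_XXX__
______
11) ______
__X___
_X_X__
X___X_
_X_X__
__X___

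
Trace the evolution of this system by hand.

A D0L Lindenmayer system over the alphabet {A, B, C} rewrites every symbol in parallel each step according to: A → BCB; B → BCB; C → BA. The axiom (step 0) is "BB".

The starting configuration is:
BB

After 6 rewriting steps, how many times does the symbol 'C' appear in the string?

240

0) BB
1) BCBBCB
2) BCBBABCBBCBBABCB
3) BCBBABCBBCBBCBBCBBABCBBCBBABCBBCBBCBBCBBABCB
4) BCBBABCBBCBBCBBCBBABCBBCBBABCBBCBBABCBBCBBABCBBCBBCBBCBBABCBBCBBABCBBCBBCBBCBBABCBBCBBABCBBCBBABCBBCBBABCBBCBBCBBCBBABCB
5) BCBBABCBBCBBCBBCBBABCBBCBBABCBBCBBABCBBCBBABCBBCBBCBBCBBAB…BBABCBBCBBCBBCBBABCBBCBBABCBBCBBABCBBCBBABCBBCBBCBBCBBABCB  (len 328)
6) BCBBABCBBCBBCBBCBBABCBBCBBABCBBCBBABCBBCBBABCBBCBBCBBCBBAB…BBABCBBCBBCBBCBBABCBBCBBABCBBCBBABCBBCBBABCBBCBBCBBCBBABCB  (len 896)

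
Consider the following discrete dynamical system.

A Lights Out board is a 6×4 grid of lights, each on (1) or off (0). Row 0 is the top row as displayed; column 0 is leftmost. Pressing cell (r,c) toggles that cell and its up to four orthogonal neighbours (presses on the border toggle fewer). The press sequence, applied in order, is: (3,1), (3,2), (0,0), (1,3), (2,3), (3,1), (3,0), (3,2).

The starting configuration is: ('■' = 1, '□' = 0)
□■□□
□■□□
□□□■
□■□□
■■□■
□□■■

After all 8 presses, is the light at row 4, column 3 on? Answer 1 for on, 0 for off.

step 0: □■□□
□■□□
□□□■
□■□□
■■□■
□□■■
step 1: □■□□
□■□□
□■□■
■□■□
■□□■
□□■■
step 2: □■□□
□■□□
□■■■
■■□■
■□■■
□□■■
step 3: ■□□□
■■□□
□■■■
■■□■
■□■■
□□■■
step 4: ■□□■
■■■■
□■■□
■■□■
■□■■
□□■■
step 5: ■□□■
■■■□
□■□■
■■□□
■□■■
□□■■
step 6: ■□□■
■■■□
□□□■
□□■□
■■■■
□□■■
step 7: ■□□■
■■■□
■□□■
■■■□
□■■■
□□■■
step 8: ■□□■
■■■□
■□■■
■□□■
□■□■
□□■■

1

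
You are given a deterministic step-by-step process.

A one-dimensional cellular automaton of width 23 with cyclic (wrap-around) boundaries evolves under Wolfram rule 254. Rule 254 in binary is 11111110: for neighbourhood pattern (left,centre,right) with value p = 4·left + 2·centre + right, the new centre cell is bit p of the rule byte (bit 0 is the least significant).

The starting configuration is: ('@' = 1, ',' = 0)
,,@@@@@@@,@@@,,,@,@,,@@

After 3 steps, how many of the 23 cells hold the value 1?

23

[0] ,,@@@@@@@,@@@,,,@,@,,@@
[1] @@@@@@@@@@@@@@,@@@@@@@@
[2] @@@@@@@@@@@@@@@@@@@@@@@
[3] @@@@@@@@@@@@@@@@@@@@@@@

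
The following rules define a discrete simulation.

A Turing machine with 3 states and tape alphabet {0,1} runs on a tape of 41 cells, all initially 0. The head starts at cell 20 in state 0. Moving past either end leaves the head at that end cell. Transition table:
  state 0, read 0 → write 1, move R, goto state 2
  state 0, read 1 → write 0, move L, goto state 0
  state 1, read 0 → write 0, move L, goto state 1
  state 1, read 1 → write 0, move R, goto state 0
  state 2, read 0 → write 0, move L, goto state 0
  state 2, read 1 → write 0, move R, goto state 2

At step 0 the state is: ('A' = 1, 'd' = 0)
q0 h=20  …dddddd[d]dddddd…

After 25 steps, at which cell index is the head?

k=0  q0 h=20  …dddddd[d]dddddd…
k=1  q2 h=21  …dddddA[d]dddddd…
k=2  q0 h=20  …dddddd[A]dddddd…
k=3  q0 h=19  …dddddd[d]dddddd…
k=4  q2 h=20  …dddddA[d]dddddd…
k=5  q0 h=19  …dddddd[A]dddddd…
k=6  q0 h=18  …dddddd[d]dddddd…
k=7  q2 h=19  …dddddA[d]dddddd…
k=8  q0 h=18  …dddddd[A]dddddd…
k=9  q0 h=17  …dddddd[d]dddddd…
k=10  q2 h=18  …dddddA[d]dddddd…
k=11  q0 h=17  …dddddd[A]dddddd…
k=12  q0 h=16  …dddddd[d]dddddd…
k=13  q2 h=17  …dddddA[d]dddddd…
k=14  q0 h=16  …dddddd[A]dddddd…
k=15  q0 h=15  …dddddd[d]dddddd…
k=16  q2 h=16  …dddddA[d]dddddd…
k=17  q0 h=15  …dddddd[A]dddddd…
k=18  q0 h=14  …dddddd[d]dddddd…
k=19  q2 h=15  …dddddA[d]dddddd…
k=20  q0 h=14  …dddddd[A]dddddd…
k=21  q0 h=13  …dddddd[d]dddddd…
k=22  q2 h=14  …dddddA[d]dddddd…
k=23  q0 h=13  …dddddd[A]dddddd…
k=24  q0 h=12  …dddddd[d]dddddd…
k=25  q2 h=13  …dddddA[d]dddddd…

13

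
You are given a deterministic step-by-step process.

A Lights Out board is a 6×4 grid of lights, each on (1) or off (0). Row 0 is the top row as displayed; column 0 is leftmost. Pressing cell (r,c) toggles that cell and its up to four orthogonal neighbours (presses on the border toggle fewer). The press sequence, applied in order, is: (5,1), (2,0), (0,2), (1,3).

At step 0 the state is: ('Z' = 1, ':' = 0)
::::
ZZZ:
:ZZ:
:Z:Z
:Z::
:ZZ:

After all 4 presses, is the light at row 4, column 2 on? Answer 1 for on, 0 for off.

0

[0] ::::
ZZZ:
:ZZ:
:Z:Z
:Z::
:ZZ:
[1] ::::
ZZZ:
:ZZ:
:Z:Z
::::
Z:::
[2] ::::
:ZZ:
Z:Z:
ZZ:Z
::::
Z:::
[3] :ZZZ
:Z::
Z:Z:
ZZ:Z
::::
Z:::
[4] :ZZ:
:ZZZ
Z:ZZ
ZZ:Z
::::
Z:::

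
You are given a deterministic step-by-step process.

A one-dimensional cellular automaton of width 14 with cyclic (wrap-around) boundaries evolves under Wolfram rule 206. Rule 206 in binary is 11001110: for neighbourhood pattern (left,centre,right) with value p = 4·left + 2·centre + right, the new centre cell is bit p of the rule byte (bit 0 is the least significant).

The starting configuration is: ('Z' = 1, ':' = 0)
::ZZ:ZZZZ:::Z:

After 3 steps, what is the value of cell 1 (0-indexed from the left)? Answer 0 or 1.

1

0) ::ZZ:ZZZZ:::Z:
1) :ZZZ:ZZZZ::ZZ:
2) ZZZZ:ZZZZ:ZZZ:
3) ZZZZ:ZZZZ:ZZZ:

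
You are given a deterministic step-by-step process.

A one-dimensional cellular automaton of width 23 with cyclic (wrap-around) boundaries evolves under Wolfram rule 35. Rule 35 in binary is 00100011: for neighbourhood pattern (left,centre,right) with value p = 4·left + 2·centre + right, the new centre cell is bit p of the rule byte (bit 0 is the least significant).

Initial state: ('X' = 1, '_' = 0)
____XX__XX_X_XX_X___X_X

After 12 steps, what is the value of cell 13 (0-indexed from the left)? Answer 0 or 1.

k=0  ____XX__XX_X_XX_X___X_X
k=1  _XXX___X__X_X__X__XX_X_
k=2  X____XX__X_X__X__X__X__
k=3  __XXX___X_X__X__X__X__X
k=4  _X____XX_X__X__X__X__X_
k=5  X__XXX__X__X__X__X__X__
k=6  __X____X__X__X__X__X__X
k=7  _X__XXX__X__X__X__X__X_
k=8  X__X____X__X__X__X__X__
k=9  __X__XXX__X__X__X__X__X
k=10  _X__X____X__X__X__X__X_
k=11  X__X__XXX__X__X__X__X__
k=12  __X__X____X__X__X__X__X

1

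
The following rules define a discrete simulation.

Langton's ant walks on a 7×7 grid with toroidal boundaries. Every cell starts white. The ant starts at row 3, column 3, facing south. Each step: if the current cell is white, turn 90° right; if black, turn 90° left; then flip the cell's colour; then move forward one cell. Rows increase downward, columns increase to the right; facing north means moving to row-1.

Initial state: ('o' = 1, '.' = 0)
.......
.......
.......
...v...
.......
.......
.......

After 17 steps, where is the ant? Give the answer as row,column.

3,4

k=0  .......
.......
.......
...v...
.......
.......
.......
k=1  .......
.......
.......
..<o...
.......
.......
.......
k=2  .......
.......
..^....
..oo...
.......
.......
.......
k=3  .......
.......
..o>...
..oo...
.......
.......
.......
k=4  .......
.......
..oo...
..ov...
.......
.......
.......
k=5  .......
.......
..oo...
..o.>..
.......
.......
.......
k=6  .......
.......
..oo...
..o.o..
....v..
.......
.......
k=7  .......
.......
..oo...
..o.o..
...<o..
.......
.......
k=8  .......
.......
..oo...
..o^o..
...oo..
.......
.......
k=9  .......
.......
..oo...
..oo>..
...oo..
.......
.......
k=10  .......
.......
..oo^..
..oo...
...oo..
.......
.......
k=11  .......
.......
..ooo>.
..oo...
...oo..
.......
.......
k=12  .......
.......
..oooo.
..oo.v.
...oo..
.......
.......
k=13  .......
.......
..oooo.
..oo<o.
...oo..
.......
.......
k=14  .......
.......
..oo^o.
..oooo.
...oo..
.......
.......
k=15  .......
.......
..o<.o.
..oooo.
...oo..
.......
.......
k=16  .......
.......
..o..o.
..ovoo.
...oo..
.......
.......
k=17  .......
.......
..o..o.
..o.>o.
...oo..
.......
.......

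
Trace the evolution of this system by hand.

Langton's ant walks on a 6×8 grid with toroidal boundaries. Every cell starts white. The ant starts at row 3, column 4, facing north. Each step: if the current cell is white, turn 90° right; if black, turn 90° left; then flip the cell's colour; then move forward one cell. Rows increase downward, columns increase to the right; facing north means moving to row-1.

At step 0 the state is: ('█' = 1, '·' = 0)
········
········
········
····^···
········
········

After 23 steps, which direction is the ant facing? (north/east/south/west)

east

gen 0: ········
········
········
····^···
········
········
gen 1: ········
········
········
····█>··
········
········
gen 2: ········
········
········
····██··
·····v··
········
gen 3: ········
········
········
····██··
····<█··
········
gen 4: ········
········
········
····^█··
····██··
········
gen 5: ········
········
········
···<·█··
····██··
········
gen 6: ········
········
···^····
···█·█··
····██··
········
gen 7: ········
········
···█>···
···█·█··
····██··
········
gen 8: ········
········
···██···
···█v█··
····██··
········
gen 9: ········
········
···██···
···<██··
····██··
········
gen 10: ········
········
···██···
····██··
···v██··
········
gen 11: ········
········
···██···
····██··
··<███··
········
gen 12: ········
········
···██···
··^·██··
··████··
········
gen 13: ········
········
···██···
··█>██··
··████··
········
gen 14: ········
········
···██···
··████··
··█v██··
········
gen 15: ········
········
···██···
··████··
··█·>█··
········
gen 16: ········
········
···██···
··██^█··
··█··█··
········
gen 17: ········
········
···██···
··█<·█··
··█··█··
········
gen 18: ········
········
···██···
··█··█··
··█v·█··
········
gen 19: ········
········
···██···
··█··█··
··<█·█··
········
gen 20: ········
········
···██···
··█··█··
···█·█··
··v·····
gen 21: ········
········
···██···
··█··█··
···█·█··
·<█·····
gen 22: ········
········
···██···
··█··█··
·^·█·█··
·██·····
gen 23: ········
········
···██···
··█··█··
·█>█·█··
·██·····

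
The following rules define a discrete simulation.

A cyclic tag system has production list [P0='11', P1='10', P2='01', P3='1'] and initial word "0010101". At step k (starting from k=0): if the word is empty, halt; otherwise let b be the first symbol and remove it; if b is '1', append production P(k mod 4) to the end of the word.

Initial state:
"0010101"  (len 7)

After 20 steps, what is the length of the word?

9

t=0: "0010101"  (len 7)
t=1: "010101"  (len 6)
t=2: "10101"  (len 5)
t=3: "010101"  (len 6)
t=4: "10101"  (len 5)
t=5: "010111"  (len 6)
t=6: "10111"  (len 5)
t=7: "011101"  (len 6)
t=8: "11101"  (len 5)
t=9: "110111"  (len 6)
t=10: "1011110"  (len 7)
t=11: "01111001"  (len 8)
t=12: "1111001"  (len 7)
t=13: "11100111"  (len 8)
t=14: "110011110"  (len 9)
t=15: "1001111001"  (len 10)
t=16: "0011110011"  (len 10)
t=17: "011110011"  (len 9)
t=18: "11110011"  (len 8)
t=19: "111001101"  (len 9)
t=20: "110011011"  (len 9)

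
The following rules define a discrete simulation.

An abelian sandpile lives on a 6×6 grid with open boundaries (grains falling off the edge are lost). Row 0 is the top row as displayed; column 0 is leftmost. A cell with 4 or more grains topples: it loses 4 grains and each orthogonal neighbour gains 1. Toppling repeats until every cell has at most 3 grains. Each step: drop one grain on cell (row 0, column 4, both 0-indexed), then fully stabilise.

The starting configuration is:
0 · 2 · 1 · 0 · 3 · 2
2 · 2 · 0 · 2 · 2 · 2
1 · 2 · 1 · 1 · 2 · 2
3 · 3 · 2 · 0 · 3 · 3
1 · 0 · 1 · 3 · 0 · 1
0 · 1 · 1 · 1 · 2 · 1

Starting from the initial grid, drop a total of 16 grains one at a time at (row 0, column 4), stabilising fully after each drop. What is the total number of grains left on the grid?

[0] 0 · 2 · 1 · 0 · 3 · 2
2 · 2 · 0 · 2 · 2 · 2
1 · 2 · 1 · 1 · 2 · 2
3 · 3 · 2 · 0 · 3 · 3
1 · 0 · 1 · 3 · 0 · 1
0 · 1 · 1 · 1 · 2 · 1
[1] 0 · 2 · 1 · 1 · 0 · 3
2 · 2 · 0 · 2 · 3 · 2
1 · 2 · 1 · 1 · 2 · 2
3 · 3 · 2 · 0 · 3 · 3
1 · 0 · 1 · 3 · 0 · 1
0 · 1 · 1 · 1 · 2 · 1
[2] 0 · 2 · 1 · 1 · 1 · 3
2 · 2 · 0 · 2 · 3 · 2
1 · 2 · 1 · 1 · 2 · 2
3 · 3 · 2 · 0 · 3 · 3
1 · 0 · 1 · 3 · 0 · 1
0 · 1 · 1 · 1 · 2 · 1
[3] 0 · 2 · 1 · 1 · 2 · 3
2 · 2 · 0 · 2 · 3 · 2
1 · 2 · 1 · 1 · 2 · 2
3 · 3 · 2 · 0 · 3 · 3
1 · 0 · 1 · 3 · 0 · 1
0 · 1 · 1 · 1 · 2 · 1
[4] 0 · 2 · 1 · 1 · 3 · 3
2 · 2 · 0 · 2 · 3 · 2
1 · 2 · 1 · 1 · 2 · 2
3 · 3 · 2 · 0 · 3 · 3
1 · 0 · 1 · 3 · 0 · 1
0 · 1 · 1 · 1 · 2 · 1
[5] 0 · 2 · 1 · 2 · 2 · 1
2 · 2 · 0 · 3 · 1 · 0
1 · 2 · 1 · 1 · 3 · 3
3 · 3 · 2 · 0 · 3 · 3
1 · 0 · 1 · 3 · 0 · 1
0 · 1 · 1 · 1 · 2 · 1
[6] 0 · 2 · 1 · 2 · 3 · 1
2 · 2 · 0 · 3 · 1 · 0
1 · 2 · 1 · 1 · 3 · 3
3 · 3 · 2 · 0 · 3 · 3
1 · 0 · 1 · 3 · 0 · 1
0 · 1 · 1 · 1 · 2 · 1
[7] 0 · 2 · 1 · 3 · 0 · 2
2 · 2 · 0 · 3 · 2 · 0
1 · 2 · 1 · 1 · 3 · 3
3 · 3 · 2 · 0 · 3 · 3
1 · 0 · 1 · 3 · 0 · 1
0 · 1 · 1 · 1 · 2 · 1
[8] 0 · 2 · 1 · 3 · 1 · 2
2 · 2 · 0 · 3 · 2 · 0
1 · 2 · 1 · 1 · 3 · 3
3 · 3 · 2 · 0 · 3 · 3
1 · 0 · 1 · 3 · 0 · 1
0 · 1 · 1 · 1 · 2 · 1
[9] 0 · 2 · 1 · 3 · 2 · 2
2 · 2 · 0 · 3 · 2 · 0
1 · 2 · 1 · 1 · 3 · 3
3 · 3 · 2 · 0 · 3 · 3
1 · 0 · 1 · 3 · 0 · 1
0 · 1 · 1 · 1 · 2 · 1
[10] 0 · 2 · 1 · 3 · 3 · 2
2 · 2 · 0 · 3 · 2 · 0
1 · 2 · 1 · 1 · 3 · 3
3 · 3 · 2 · 0 · 3 · 3
1 · 0 · 1 · 3 · 0 · 1
0 · 1 · 1 · 1 · 2 · 1
[11] 0 · 2 · 2 · 1 · 2 · 3
2 · 2 · 1 · 1 · 1 · 2
1 · 2 · 1 · 3 · 2 · 1
3 · 3 · 2 · 1 · 1 · 1
1 · 0 · 1 · 3 · 1 · 2
0 · 1 · 1 · 1 · 2 · 1
[12] 0 · 2 · 2 · 1 · 3 · 3
2 · 2 · 1 · 1 · 1 · 2
1 · 2 · 1 · 3 · 2 · 1
3 · 3 · 2 · 1 · 1 · 1
1 · 0 · 1 · 3 · 1 · 2
0 · 1 · 1 · 1 · 2 · 1
[13] 0 · 2 · 2 · 2 · 1 · 0
2 · 2 · 1 · 1 · 2 · 3
1 · 2 · 1 · 3 · 2 · 1
3 · 3 · 2 · 1 · 1 · 1
1 · 0 · 1 · 3 · 1 · 2
0 · 1 · 1 · 1 · 2 · 1
[14] 0 · 2 · 2 · 2 · 2 · 0
2 · 2 · 1 · 1 · 2 · 3
1 · 2 · 1 · 3 · 2 · 1
3 · 3 · 2 · 1 · 1 · 1
1 · 0 · 1 · 3 · 1 · 2
0 · 1 · 1 · 1 · 2 · 1
[15] 0 · 2 · 2 · 2 · 3 · 0
2 · 2 · 1 · 1 · 2 · 3
1 · 2 · 1 · 3 · 2 · 1
3 · 3 · 2 · 1 · 1 · 1
1 · 0 · 1 · 3 · 1 · 2
0 · 1 · 1 · 1 · 2 · 1
[16] 0 · 2 · 2 · 3 · 0 · 1
2 · 2 · 1 · 1 · 3 · 3
1 · 2 · 1 · 3 · 2 · 1
3 · 3 · 2 · 1 · 1 · 1
1 · 0 · 1 · 3 · 1 · 2
0 · 1 · 1 · 1 · 2 · 1

55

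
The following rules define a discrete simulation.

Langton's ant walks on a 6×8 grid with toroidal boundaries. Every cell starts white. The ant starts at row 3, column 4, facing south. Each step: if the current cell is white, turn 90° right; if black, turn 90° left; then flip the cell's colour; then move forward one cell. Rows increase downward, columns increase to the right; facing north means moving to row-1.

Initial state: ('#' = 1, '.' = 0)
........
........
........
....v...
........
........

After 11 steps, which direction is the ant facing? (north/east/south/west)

east

t=0: ........
........
........
....v...
........
........
t=1: ........
........
........
...<#...
........
........
t=2: ........
........
...^....
...##...
........
........
t=3: ........
........
...#>...
...##...
........
........
t=4: ........
........
...##...
...#v...
........
........
t=5: ........
........
...##...
...#.>..
........
........
t=6: ........
........
...##...
...#.#..
.....v..
........
t=7: ........
........
...##...
...#.#..
....<#..
........
t=8: ........
........
...##...
...#^#..
....##..
........
t=9: ........
........
...##...
...##>..
....##..
........
t=10: ........
........
...##^..
...##...
....##..
........
t=11: ........
........
...###>.
...##...
....##..
........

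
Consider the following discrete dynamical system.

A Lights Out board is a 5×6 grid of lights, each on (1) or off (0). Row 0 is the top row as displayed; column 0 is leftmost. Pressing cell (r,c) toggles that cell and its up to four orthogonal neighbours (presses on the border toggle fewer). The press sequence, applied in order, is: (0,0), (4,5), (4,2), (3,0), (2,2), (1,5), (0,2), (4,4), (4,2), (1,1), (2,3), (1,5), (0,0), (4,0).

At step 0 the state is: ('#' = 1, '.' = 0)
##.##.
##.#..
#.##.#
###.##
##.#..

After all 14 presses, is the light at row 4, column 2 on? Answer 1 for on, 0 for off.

0

k=0  ##.##.
##.#..
#.##.#
###.##
##.#..
k=1  ...##.
.#.#..
#.##.#
###.##
##.#..
k=2  ...##.
.#.#..
#.##.#
###.#.
##.###
k=3  ...##.
.#.#..
#.##.#
##..#.
#.#.##
k=4  ...##.
.#.#..
..##.#
....#.
..#.##
k=5  ...##.
.###..
.#...#
..#.#.
..#.##
k=6  ...###
.#####
.#....
..#.#.
..#.##
k=7  .##.##
.#.###
.#....
..#.#.
..#.##
k=8  .##.##
.#.###
.#....
..#...
..##..
k=9  .##.##
.#.###
.#....
......
.#....
k=10  ..#.##
#.####
......
......
.#....
k=11  ..#.##
#.#.##
..###.
...#..
.#....
k=12  ..#.#.
#.#...
..####
...#..
.#....
k=13  ###.#.
..#...
..####
...#..
.#....
k=14  ###.#.
..#...
..####
#..#..
#.....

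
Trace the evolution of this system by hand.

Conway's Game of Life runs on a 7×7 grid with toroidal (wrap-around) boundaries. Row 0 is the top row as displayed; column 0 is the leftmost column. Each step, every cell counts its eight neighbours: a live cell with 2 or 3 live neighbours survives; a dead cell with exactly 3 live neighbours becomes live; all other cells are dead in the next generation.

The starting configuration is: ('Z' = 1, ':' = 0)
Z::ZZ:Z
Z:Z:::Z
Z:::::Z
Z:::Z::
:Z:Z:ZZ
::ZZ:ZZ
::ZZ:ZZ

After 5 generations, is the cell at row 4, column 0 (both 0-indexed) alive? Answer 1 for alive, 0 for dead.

[0] Z::ZZ:Z
Z:Z:::Z
Z:::::Z
Z:::Z::
:Z:Z:ZZ
::ZZ:ZZ
::ZZ:ZZ
[1] ::::Z::
:::Z:::
:::::Z:
:Z::Z::
:Z:Z:::
:Z:::::
:Z:::::
[2] :::::::
::::Z::
::::Z::
::Z:Z::
ZZ:::::
ZZ:::::
:::::::
[3] :::::::
:::::::
::::ZZ:
:Z:Z:::
Z:Z::::
ZZ:::::
:::::::
[4] :::::::
:::::::
::::Z::
:ZZZZ::
Z:Z::::
ZZ:::::
:::::::
[5] :::::::
:::::::
::Z:Z::
:ZZ:Z::
Z::::::
ZZ:::::
:::::::

1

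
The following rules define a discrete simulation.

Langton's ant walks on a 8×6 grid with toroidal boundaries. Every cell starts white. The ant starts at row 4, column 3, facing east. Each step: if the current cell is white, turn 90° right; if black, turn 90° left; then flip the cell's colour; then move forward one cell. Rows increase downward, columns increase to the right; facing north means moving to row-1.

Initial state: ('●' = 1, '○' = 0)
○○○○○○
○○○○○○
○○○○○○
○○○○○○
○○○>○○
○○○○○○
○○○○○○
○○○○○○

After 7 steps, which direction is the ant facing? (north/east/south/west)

south

0) ○○○○○○
○○○○○○
○○○○○○
○○○○○○
○○○>○○
○○○○○○
○○○○○○
○○○○○○
1) ○○○○○○
○○○○○○
○○○○○○
○○○○○○
○○○●○○
○○○v○○
○○○○○○
○○○○○○
2) ○○○○○○
○○○○○○
○○○○○○
○○○○○○
○○○●○○
○○<●○○
○○○○○○
○○○○○○
3) ○○○○○○
○○○○○○
○○○○○○
○○○○○○
○○^●○○
○○●●○○
○○○○○○
○○○○○○
4) ○○○○○○
○○○○○○
○○○○○○
○○○○○○
○○●>○○
○○●●○○
○○○○○○
○○○○○○
5) ○○○○○○
○○○○○○
○○○○○○
○○○^○○
○○●○○○
○○●●○○
○○○○○○
○○○○○○
6) ○○○○○○
○○○○○○
○○○○○○
○○○●>○
○○●○○○
○○●●○○
○○○○○○
○○○○○○
7) ○○○○○○
○○○○○○
○○○○○○
○○○●●○
○○●○v○
○○●●○○
○○○○○○
○○○○○○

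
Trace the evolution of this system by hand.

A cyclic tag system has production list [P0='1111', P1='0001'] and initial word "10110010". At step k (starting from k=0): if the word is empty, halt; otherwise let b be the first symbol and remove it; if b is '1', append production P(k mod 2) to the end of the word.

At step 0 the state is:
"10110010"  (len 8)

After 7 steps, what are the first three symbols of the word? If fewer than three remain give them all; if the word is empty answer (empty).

011

[0] "10110010"  (len 8)
[1] "01100101111"  (len 11)
[2] "1100101111"  (len 10)
[3] "1001011111111"  (len 13)
[4] "0010111111110001"  (len 16)
[5] "010111111110001"  (len 15)
[6] "10111111110001"  (len 14)
[7] "01111111100011111"  (len 17)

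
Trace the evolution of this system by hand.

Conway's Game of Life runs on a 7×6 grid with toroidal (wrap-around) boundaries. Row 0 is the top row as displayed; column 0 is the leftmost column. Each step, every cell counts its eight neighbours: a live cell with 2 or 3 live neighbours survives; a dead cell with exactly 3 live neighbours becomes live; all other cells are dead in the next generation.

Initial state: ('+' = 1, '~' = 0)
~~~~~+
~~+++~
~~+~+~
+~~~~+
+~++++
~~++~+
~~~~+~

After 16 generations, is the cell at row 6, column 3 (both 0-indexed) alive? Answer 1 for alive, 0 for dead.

k=0  ~~~~~+
~~+++~
~~+~+~
+~~~~+
+~++++
~~++~+
~~~~+~
k=1  ~~~~~+
~~+~++
~++~+~
+~+~~~
~~+~~~
+++~~~
~~~+++
k=2  +~~~~~
+++~++
+~+~+~
~~+~~~
+~++~~
+++~++
~+++++
k=3  ~~~~~~
~~+~+~
+~+~+~
~~+~~+
+~~~+~
~~~~~~
~~~~~~
k=4  ~~~~~~
~+~~~+
~~+~+~
+~~~+~
~~~~~+
~~~~~~
~~~~~~
k=5  ~~~~~~
~~~~~~
++~++~
~~~++~
~~~~~+
~~~~~~
~~~~~~
k=6  ~~~~~~
~~~~~~
~~++++
+~++~~
~~~~+~
~~~~~~
~~~~~~
k=7  ~~~~~~
~~~++~
~++~++
~++~~~
~~~+~~
~~~~~~
~~~~~~
k=8  ~~~~~~
~~++++
++~~++
++~~+~
~~+~~~
~~~~~~
~~~~~~
k=9  ~~~++~
~+++~~
~~~~~~
~~+++~
~+~~~~
~~~~~~
~~~~~~
k=10  ~~~++~
~~+++~
~+~~+~
~~++~~
~~++~~
~~~~~~
~~~~~~
k=11  ~~+~+~
~~+~~+
~+~~+~
~+~~+~
~~++~~
~~~~~~
~~~~~~
k=12  ~~~+~~
~++~++
++++++
~+~~+~
~~++~~
~~~~~~
~~~~~~
k=13  ~~+++~
~~~~~~
~~~~~~
~~~~~~
~~++~~
~~~~~~
~~~~~~
k=14  ~~~+~~
~~~+~~
~~~~~~
~~~~~~
~~~~~~
~~~~~~
~~~+~~
k=15  ~~+++~
~~~~~~
~~~~~~
~~~~~~
~~~~~~
~~~~~~
~~~~~~
k=16  ~~~+~~
~~~+~~
~~~~~~
~~~~~~
~~~~~~
~~~~~~
~~~+~~

1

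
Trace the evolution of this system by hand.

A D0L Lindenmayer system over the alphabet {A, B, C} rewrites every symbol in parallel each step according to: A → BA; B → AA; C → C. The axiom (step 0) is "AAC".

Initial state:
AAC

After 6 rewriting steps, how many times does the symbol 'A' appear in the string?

step 0: AAC
step 1: BABAC
step 2: AABAAABAC
step 3: BABAAABABABAAABAC
step 4: AABAAABABABAAABAAABAAABABABAAABAC
step 5: BABAAABABABAAABAAABAAABABABAAABABABAAABABABAAABAAABAAABABABAAABAC
step 6: AABAAABABABAAABAAABAAABABABAAABABABAAABABABAAABAAABAAABABA…ABABAAABAAABAAABABABAAABABABAAABABABAAABAAABAAABABABAAABAC  (len 129)

86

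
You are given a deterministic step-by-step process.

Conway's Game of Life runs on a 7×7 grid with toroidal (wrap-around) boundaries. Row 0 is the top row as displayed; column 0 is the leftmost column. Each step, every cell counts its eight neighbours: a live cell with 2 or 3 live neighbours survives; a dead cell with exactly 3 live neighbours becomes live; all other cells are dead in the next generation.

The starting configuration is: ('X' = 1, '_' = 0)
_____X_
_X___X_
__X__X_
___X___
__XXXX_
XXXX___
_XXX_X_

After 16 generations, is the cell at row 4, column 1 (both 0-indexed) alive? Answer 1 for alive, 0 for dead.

1

[0] _____X_
_X___X_
__X__X_
___X___
__XXXX_
XXXX___
_XXX_X_
[1] _X___XX
____XXX
__X_X__
_____X_
_______
X____XX
X__X__X
[2] _______
X__XX_X
___XX_X
_______
_____X_
X____X_
_X__X__
[3] X__XXX_
X__XX_X
X__XX_X
____XX_
______X
____XXX
_______
[4] X__X_X_
_XX____
X______
X__XX__
______X
_____XX
___X___
[5] _X_XX__
XXX___X
X_XX___
X_____X
X___X_X
_____XX
_____X_
[6] _X_XXXX
____X_X
__XX___
___X_X_
_______
X___X__
_____XX
[7] ___X___
X_____X
__XX_X_
__XXX__
____X__
_____XX
___X___
[8] _______
__XXX_X
_XX__XX
__X__X_
____X__
____XX_
____X__
[9] ____XX_
XXXXX_X
XX____X
_XXXXXX
___XX__
___XXX_
____XX_
[10] XXX____
__XXX__
_______
_X____X
______X
_______
______X
[11] XXX____
__XX___
__XX___
X______
X______
_______
XX_____
[12] X__X___
_______
_XXX___
_X_____
_______
XX_____
X_X____
[13] _X_____
_X_X___
_XX____
_X_____
XX_____
XX_____
X_X___X
[14] _X_____
XX_____
XX_____
_______
__X____
__X____
__X___X
[15] _XX____
__X____
XX_____
_X_____
_______
_XXX___
_XX____
[16] ___X___
X_X____
XXX____
XX_____
_X_____
_X_X___
X______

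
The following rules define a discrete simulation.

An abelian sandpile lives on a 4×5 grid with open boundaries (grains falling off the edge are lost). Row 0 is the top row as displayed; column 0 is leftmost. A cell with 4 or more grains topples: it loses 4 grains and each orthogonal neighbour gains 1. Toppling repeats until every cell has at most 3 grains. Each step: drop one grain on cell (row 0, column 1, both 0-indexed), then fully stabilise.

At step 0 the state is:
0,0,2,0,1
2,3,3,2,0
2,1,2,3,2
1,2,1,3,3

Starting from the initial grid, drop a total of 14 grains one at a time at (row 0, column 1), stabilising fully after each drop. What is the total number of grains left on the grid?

[0] 0,0,2,0,1
2,3,3,2,0
2,1,2,3,2
1,2,1,3,3
[1] 0,1,2,0,1
2,3,3,2,0
2,1,2,3,2
1,2,1,3,3
[2] 0,2,2,0,1
2,3,3,2,0
2,1,2,3,2
1,2,1,3,3
[3] 0,3,2,0,1
2,3,3,2,0
2,1,2,3,2
1,2,1,3,3
[4] 1,2,0,1,1
3,1,1,3,0
2,2,3,3,2
1,2,1,3,3
[5] 1,3,0,1,1
3,1,1,3,0
2,2,3,3,2
1,2,1,3,3
[6] 2,0,1,1,1
3,2,1,3,0
2,2,3,3,2
1,2,1,3,3
[7] 2,1,1,1,1
3,2,1,3,0
2,2,3,3,2
1,2,1,3,3
[8] 2,2,1,1,1
3,2,1,3,0
2,2,3,3,2
1,2,1,3,3
[9] 2,3,1,1,1
3,2,1,3,0
2,2,3,3,2
1,2,1,3,3
[10] 3,0,2,1,1
3,3,1,3,0
2,2,3,3,2
1,2,1,3,3
[11] 3,1,2,1,1
3,3,1,3,0
2,2,3,3,2
1,2,1,3,3
[12] 3,2,2,1,1
3,3,1,3,0
2,2,3,3,2
1,2,1,3,3
[13] 3,3,2,1,1
3,3,1,3,0
2,2,3,3,2
1,2,1,3,3
[14] 1,2,3,1,1
1,1,2,3,0
3,3,3,3,2
1,2,1,3,3

39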